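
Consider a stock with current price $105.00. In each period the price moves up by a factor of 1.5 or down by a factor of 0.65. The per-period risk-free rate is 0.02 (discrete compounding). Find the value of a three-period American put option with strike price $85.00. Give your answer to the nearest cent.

Risk-neutral probability p = (1 + 0.02 − 0.65)/(1.5 − 0.65) = 0.3700/0.8500 = 0.4353
Terminal stock prices: S_uuu = 354.4, S_uud = 153.6, S_udd = 66.54, S_ddd = 28.84
Terminal payoffs (K − S): max(-269.4, 0) = 0, max(-68.56, 0) = 0, max(18.46, 0) = 18.46, max(56.16, 0) = 56.16
Node uu (S = 236.2): continuation = 1/1.02·[0.4353·0.0000 + 0.5647·0.0000] = 0.0000; exercise value = 0.0000 ≤ continuation, so V_uu = 0.0000
Node ud (S = 102.4): continuation = 1/1.02·[0.4353·0.0000 + 0.5647·18.4562] = 10.2180; exercise value = 0.0000 ≤ continuation, so V_ud = 10.2180
Node dd (S = 44.36): continuation = 1/1.02·[0.4353·18.4562 + 0.5647·56.1644] = 38.9708; exercise value = 40.6375 > continuation, so V_dd = 40.6375 (exercise)
Node u (S = 157.5): continuation = 1/1.02·[0.4353·0.0000 + 0.5647·10.2180] = 5.6570; exercise value = 0.0000 ≤ continuation, so V_u = 5.6570
Node d (S = 68.25): continuation = 1/1.02·[0.4353·10.2180 + 0.5647·40.6375] = 26.8589; exercise value = 16.7500 ≤ continuation, so V_d = 26.8589
Node 0 (S = 105): continuation = 1/1.02·[0.4353·5.6570 + 0.5647·26.8589] = 17.2842; exercise value = 0.0000 ≤ continuation, so V_0 = 17.2842

$17.28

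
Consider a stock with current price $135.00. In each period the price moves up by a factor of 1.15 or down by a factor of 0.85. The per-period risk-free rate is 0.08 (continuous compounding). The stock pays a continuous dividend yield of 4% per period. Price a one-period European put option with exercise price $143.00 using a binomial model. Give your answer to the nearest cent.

$9.49

Per-period risk-free factor R = e^0.08 = 1.0833; dividend-adjusted growth = e^(0.08−0.04) = 1.0408.
Risk-neutral probability p = (1.0408 − 0.85)/(1.15 − 0.85) = 0.1908/0.3000 = 0.6360
Terminal stock prices: S_u = 155.2, S_d = 114.8
Terminal payoffs (K − S): max(-12.25, 0) = 0, max(28.25, 0) = 28.25
Node 0 (S = 135): V_0 = e^(−0.08)·[0.6360·0.0000 + 0.3640·28.2500] = 9.4915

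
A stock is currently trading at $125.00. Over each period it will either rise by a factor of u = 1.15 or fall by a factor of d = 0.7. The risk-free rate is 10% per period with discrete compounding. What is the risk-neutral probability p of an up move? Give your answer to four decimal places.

Risk-neutral probability p = (1 + 0.1 − 0.7)/(1.15 − 0.7) = 0.4000/0.4500 = 0.8889

p = 0.8889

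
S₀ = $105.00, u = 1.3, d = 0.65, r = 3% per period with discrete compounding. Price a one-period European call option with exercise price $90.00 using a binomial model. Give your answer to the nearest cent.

$26.39

Risk-neutral probability p = (1 + 0.03 − 0.65)/(1.3 − 0.65) = 0.3800/0.6500 = 0.5846
Terminal stock prices: S_u = 136.5, S_d = 68.25
Terminal payoffs (S − K): max(46.5, 0) = 46.5, max(-21.75, 0) = 0
Node 0 (S = 105): V_0 = 1/1.03·[0.5846·46.5000 + 0.4154·0.0000] = 26.3928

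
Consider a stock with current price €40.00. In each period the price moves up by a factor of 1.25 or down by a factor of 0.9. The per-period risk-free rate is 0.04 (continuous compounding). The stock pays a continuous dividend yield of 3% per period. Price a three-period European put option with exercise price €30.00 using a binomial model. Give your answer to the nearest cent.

€0.24

Per-period risk-free factor R = e^0.04 = 1.0408; dividend-adjusted growth = e^(0.04−0.03) = 1.0101.
Risk-neutral probability p = (1.0101 − 0.9)/(1.25 − 0.9) = 0.1101/0.3500 = 0.3144
Terminal stock prices: S_uuu = 78.12, S_uud = 56.25, S_udd = 40.5, S_ddd = 29.16
Terminal payoffs (K − S): max(-48.12, 0) = 0, max(-26.25, 0) = 0, max(-10.5, 0) = 0, max(0.84, 0) = 0.84
Node uu (S = 62.5): V_uu = e^(−0.04)·[0.3144·0.0000 + 0.6856·0.0000] = 0.0000
Node ud (S = 45): V_ud = e^(−0.04)·[0.3144·0.0000 + 0.6856·0.0000] = 0.0000
Node dd (S = 32.4): V_dd = e^(−0.04)·[0.3144·0.0000 + 0.6856·0.8400] = 0.5533
Node u (S = 50): V_u = e^(−0.04)·[0.3144·0.0000 + 0.6856·0.0000] = 0.0000
Node d (S = 36): V_d = e^(−0.04)·[0.3144·0.0000 + 0.6856·0.5533] = 0.3645
Node 0 (S = 40): V_0 = e^(−0.04)·[0.3144·0.0000 + 0.6856·0.3645] = 0.2401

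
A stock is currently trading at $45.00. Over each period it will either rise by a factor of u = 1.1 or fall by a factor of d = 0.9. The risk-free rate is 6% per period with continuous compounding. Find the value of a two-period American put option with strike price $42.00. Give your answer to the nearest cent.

$0.27

Risk-neutral probability p = (e^0.06 − 0.9)/(1.1 − 0.9) = 0.1618/0.2000 = 0.8092
Terminal stock prices: S_uu = 54.45, S_ud = 44.55, S_dd = 36.45
Terminal payoffs (K − S): max(-12.45, 0) = 0, max(-2.55, 0) = 0, max(5.55, 0) = 5.55
Node u (S = 49.5): continuation = e^(−0.06)·[0.8092·0.0000 + 0.1908·0.0000] = 0.0000; exercise value = 0.0000 ≤ continuation, so V_u = 0.0000
Node d (S = 40.5): continuation = e^(−0.06)·[0.8092·0.0000 + 0.1908·5.5500] = 0.9974; exercise value = 1.5000 > continuation, so V_d = 1.5000 (exercise)
Node 0 (S = 45): continuation = e^(−0.06)·[0.8092·0.0000 + 0.1908·1.5000] = 0.2696; exercise value = 0.0000 ≤ continuation, so V_0 = 0.2696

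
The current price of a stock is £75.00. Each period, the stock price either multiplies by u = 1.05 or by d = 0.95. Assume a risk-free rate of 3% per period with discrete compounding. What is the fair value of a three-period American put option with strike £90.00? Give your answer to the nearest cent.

Risk-neutral probability p = (1 + 0.03 − 0.95)/(1.05 − 0.95) = 0.0800/0.1000 = 0.8000
Terminal stock prices: S_uuu = 86.82, S_uud = 78.55, S_udd = 71.07, S_ddd = 64.3
Terminal payoffs (K − S): max(3.178, 0) = 3.178, max(11.45, 0) = 11.45, max(18.93, 0) = 18.93, max(25.7, 0) = 25.7
Node uu (S = 82.69): continuation = 1/1.03·[0.8000·3.1781 + 0.2000·11.4469] = 4.6911; exercise value = 7.3125 > continuation, so V_uu = 7.3125 (exercise)
Node ud (S = 74.81): continuation = 1/1.03·[0.8000·11.4469 + 0.2000·18.9281] = 12.5661; exercise value = 15.1875 > continuation, so V_ud = 15.1875 (exercise)
Node dd (S = 67.69): continuation = 1/1.03·[0.8000·18.9281 + 0.2000·25.6969] = 19.6911; exercise value = 22.3125 > continuation, so V_dd = 22.3125 (exercise)
Node u (S = 78.75): continuation = 1/1.03·[0.8000·7.3125 + 0.2000·15.1875] = 8.6286; exercise value = 11.2500 > continuation, so V_u = 11.2500 (exercise)
Node d (S = 71.25): continuation = 1/1.03·[0.8000·15.1875 + 0.2000·22.3125] = 16.1286; exercise value = 18.7500 > continuation, so V_d = 18.7500 (exercise)
Node 0 (S = 75): continuation = 1/1.03·[0.8000·11.2500 + 0.2000·18.7500] = 12.3786; exercise value = 15.0000 > continuation, so V_0 = 15.0000 (exercise)

£15.00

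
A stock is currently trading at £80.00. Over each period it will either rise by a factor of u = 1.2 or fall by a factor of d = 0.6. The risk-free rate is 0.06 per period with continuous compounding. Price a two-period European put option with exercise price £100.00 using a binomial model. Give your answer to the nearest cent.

Risk-neutral probability p = (e^0.06 − 0.6)/(1.2 − 0.6) = 0.4618/0.6000 = 0.7697
Terminal stock prices: S_uu = 115.2, S_ud = 57.6, S_dd = 28.8
Terminal payoffs (K − S): max(-15.2, 0) = 0, max(42.4, 0) = 42.4, max(71.2, 0) = 71.2
Node u (S = 96): V_u = e^(−0.06)·[0.7697·0.0000 + 0.2303·42.4000] = 9.1950
Node d (S = 48): V_d = e^(−0.06)·[0.7697·42.4000 + 0.2303·71.2000] = 46.1765
Node 0 (S = 80): V_0 = e^(−0.06)·[0.7697·9.1950 + 0.2303·46.1765] = 16.6794

£16.68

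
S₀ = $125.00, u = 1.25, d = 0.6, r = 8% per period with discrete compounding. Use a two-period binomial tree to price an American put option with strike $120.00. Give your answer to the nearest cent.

$15.24

Risk-neutral probability p = (1 + 0.08 − 0.6)/(1.25 − 0.6) = 0.4800/0.6500 = 0.7385
Terminal stock prices: S_uu = 195.3, S_ud = 93.75, S_dd = 45
Terminal payoffs (K − S): max(-75.31, 0) = 0, max(26.25, 0) = 26.25, max(75, 0) = 75
Node u (S = 156.2): continuation = 1/1.08·[0.7385·0.0000 + 0.2615·26.2500] = 6.3568; exercise value = 0.0000 ≤ continuation, so V_u = 6.3568
Node d (S = 75): continuation = 1/1.08·[0.7385·26.2500 + 0.2615·75.0000] = 36.1111; exercise value = 45.0000 > continuation, so V_d = 45.0000 (exercise)
Node 0 (S = 125): continuation = 1/1.08·[0.7385·6.3568 + 0.2615·45.0000] = 15.2440; exercise value = 0.0000 ≤ continuation, so V_0 = 15.2440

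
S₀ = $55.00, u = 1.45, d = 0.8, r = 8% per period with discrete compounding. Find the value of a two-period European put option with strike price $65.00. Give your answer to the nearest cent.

Risk-neutral probability p = (1 + 0.08 − 0.8)/(1.45 − 0.8) = 0.2800/0.6500 = 0.4308
Terminal stock prices: S_uu = 115.6, S_ud = 63.8, S_dd = 35.2
Terminal payoffs (K − S): max(-50.64, 0) = 0, max(1.2, 0) = 1.2, max(29.8, 0) = 29.8
Node u (S = 79.75): V_u = 1/1.08·[0.4308·0.0000 + 0.5692·1.2000] = 0.6325
Node d (S = 44): V_d = 1/1.08·[0.4308·1.2000 + 0.5692·29.8000] = 16.1852
Node 0 (S = 55): V_0 = 1/1.08·[0.4308·0.6325 + 0.5692·16.1852] = 8.7829

$8.78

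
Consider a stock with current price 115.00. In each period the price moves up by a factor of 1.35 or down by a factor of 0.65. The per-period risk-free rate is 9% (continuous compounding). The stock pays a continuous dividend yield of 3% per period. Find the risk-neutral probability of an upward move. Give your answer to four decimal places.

Per-period risk-free factor R = e^0.09 = 1.0942; dividend-adjusted growth = e^(0.09−0.03) = 1.0618.
Risk-neutral probability p = (1.0618 − 0.65)/(1.35 − 0.65) = 0.4118/0.7000 = 0.5883

p = 0.5883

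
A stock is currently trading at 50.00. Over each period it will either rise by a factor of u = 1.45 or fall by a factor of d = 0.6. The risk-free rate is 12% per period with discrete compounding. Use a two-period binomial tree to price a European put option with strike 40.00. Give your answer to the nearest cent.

2.64

Risk-neutral probability p = (1 + 0.12 − 0.6)/(1.45 − 0.6) = 0.5200/0.8500 = 0.6118
Terminal stock prices: S_uu = 105.1, S_ud = 43.5, S_dd = 18
Terminal payoffs (K − S): max(-65.12, 0) = 0, max(-3.5, 0) = 0, max(22, 0) = 22
Node u (S = 72.5): V_u = 1/1.12·[0.6118·0.0000 + 0.3882·0.0000] = 0.0000
Node d (S = 30): V_d = 1/1.12·[0.6118·0.0000 + 0.3882·22.0000] = 7.6261
Node 0 (S = 50): V_0 = 1/1.12·[0.6118·0.0000 + 0.3882·7.6261] = 2.6435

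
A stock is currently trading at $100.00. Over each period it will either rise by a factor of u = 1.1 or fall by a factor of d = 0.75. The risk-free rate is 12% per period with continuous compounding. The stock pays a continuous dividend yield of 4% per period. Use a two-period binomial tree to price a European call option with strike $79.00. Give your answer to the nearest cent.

Per-period risk-free factor R = e^0.12 = 1.1275; dividend-adjusted growth = e^(0.12−0.04) = 1.0833.
Risk-neutral probability p = (1.0833 − 0.75)/(1.1 − 0.75) = 0.3333/0.3500 = 0.9522
Terminal stock prices: S_uu = 121, S_ud = 82.5, S_dd = 56.25
Terminal payoffs (S − K): max(42, 0) = 42, max(3.5, 0) = 3.5, max(-22.75, 0) = 0
Node u (S = 110): V_u = e^(−0.12)·[0.9522·42.0000 + 0.0478·3.5000] = 35.6201
Node d (S = 75): V_d = e^(−0.12)·[0.9522·3.5000 + 0.0478·0.0000] = 2.9560
Node 0 (S = 100): V_0 = e^(−0.12)·[0.9522·35.6201 + 0.0478·2.9560] = 30.2088

$30.21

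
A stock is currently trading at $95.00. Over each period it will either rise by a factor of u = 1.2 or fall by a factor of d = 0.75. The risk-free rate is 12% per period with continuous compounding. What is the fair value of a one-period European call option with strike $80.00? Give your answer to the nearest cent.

Risk-neutral probability p = (e^0.12 − 0.75)/(1.2 − 0.75) = 0.3775/0.4500 = 0.8389
Terminal stock prices: S_u = 114, S_d = 71.25
Terminal payoffs (S − K): max(34, 0) = 34, max(-8.75, 0) = 0
Node 0 (S = 95): V_0 = e^(−0.12)·[0.8389·34.0000 + 0.1611·0.0000] = 25.2967

$25.30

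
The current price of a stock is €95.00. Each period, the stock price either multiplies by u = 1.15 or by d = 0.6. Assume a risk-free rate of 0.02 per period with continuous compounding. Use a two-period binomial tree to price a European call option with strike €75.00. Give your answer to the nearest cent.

€28.40

Risk-neutral probability p = (e^0.02 − 0.6)/(1.15 − 0.6) = 0.4202/0.5500 = 0.7640
Terminal stock prices: S_uu = 125.6, S_ud = 65.55, S_dd = 34.2
Terminal payoffs (S − K): max(50.64, 0) = 50.64, max(-9.45, 0) = 0, max(-40.8, 0) = 0
Node u (S = 109.2): V_u = e^(−0.02)·[0.7640·50.6375 + 0.2360·0.0000] = 37.9211
Node d (S = 57): V_d = e^(−0.02)·[0.7640·0.0000 + 0.2360·0.0000] = 0.0000
Node 0 (S = 95): V_0 = e^(−0.02)·[0.7640·37.9211 + 0.2360·0.0000] = 28.3981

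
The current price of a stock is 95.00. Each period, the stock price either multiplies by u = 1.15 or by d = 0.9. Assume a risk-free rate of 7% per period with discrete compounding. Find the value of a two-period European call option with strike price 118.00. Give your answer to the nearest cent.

Risk-neutral probability p = (1 + 0.07 − 0.9)/(1.15 − 0.9) = 0.1700/0.2500 = 0.6800
Terminal stock prices: S_uu = 125.6, S_ud = 98.32, S_dd = 76.95
Terminal payoffs (S − K): max(7.637, 0) = 7.637, max(-19.68, 0) = 0, max(-41.05, 0) = 0
Node u (S = 109.2): V_u = 1/1.07·[0.6800·7.6375 + 0.3200·0.0000] = 4.8537
Node d (S = 85.5): V_d = 1/1.07·[0.6800·0.0000 + 0.3200·0.0000] = 0.0000
Node 0 (S = 95): V_0 = 1/1.07·[0.6800·4.8537 + 0.3200·0.0000] = 3.0846

3.08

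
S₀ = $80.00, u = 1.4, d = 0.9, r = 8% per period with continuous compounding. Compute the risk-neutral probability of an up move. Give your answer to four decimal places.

p = 0.3666

Risk-neutral probability p = (e^0.08 − 0.9)/(1.4 − 0.9) = 0.1833/0.5000 = 0.3666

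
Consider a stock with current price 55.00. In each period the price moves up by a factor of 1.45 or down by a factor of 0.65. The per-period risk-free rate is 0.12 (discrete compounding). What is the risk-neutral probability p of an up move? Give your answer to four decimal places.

p = 0.5875

Risk-neutral probability p = (1 + 0.12 − 0.65)/(1.45 − 0.65) = 0.4700/0.8000 = 0.5875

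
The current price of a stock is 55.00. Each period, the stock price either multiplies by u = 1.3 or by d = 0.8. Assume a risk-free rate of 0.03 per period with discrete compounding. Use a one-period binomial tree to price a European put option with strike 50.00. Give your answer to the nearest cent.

3.15

Risk-neutral probability p = (1 + 0.03 − 0.8)/(1.3 − 0.8) = 0.2300/0.5000 = 0.4600
Terminal stock prices: S_u = 71.5, S_d = 44
Terminal payoffs (K − S): max(-21.5, 0) = 0, max(6, 0) = 6
Node 0 (S = 55): V_0 = 1/1.03·[0.4600·0.0000 + 0.5400·6.0000] = 3.1456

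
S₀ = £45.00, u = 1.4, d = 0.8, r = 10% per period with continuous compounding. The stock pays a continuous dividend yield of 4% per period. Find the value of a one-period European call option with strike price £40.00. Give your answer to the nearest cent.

£9.08

Per-period risk-free factor R = e^0.1 = 1.1052; dividend-adjusted growth = e^(0.1−0.04) = 1.0618.
Risk-neutral probability p = (1.0618 − 0.8)/(1.4 − 0.8) = 0.2618/0.6000 = 0.4364
Terminal stock prices: S_u = 63, S_d = 36
Terminal payoffs (S − K): max(23, 0) = 23, max(-4, 0) = 0
Node 0 (S = 45): V_0 = e^(−0.1)·[0.4364·23.0000 + 0.5636·0.0000] = 9.0819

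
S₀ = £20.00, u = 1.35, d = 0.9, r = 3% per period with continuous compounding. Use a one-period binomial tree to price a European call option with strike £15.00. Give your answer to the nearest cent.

Risk-neutral probability p = (e^0.03 − 0.9)/(1.35 − 0.9) = 0.1305/0.4500 = 0.2899
Terminal stock prices: S_u = 27, S_d = 18
Terminal payoffs (S − K): max(12, 0) = 12, max(3, 0) = 3
Node 0 (S = 20): V_0 = e^(−0.03)·[0.2899·12.0000 + 0.7101·3.0000] = 5.4433

£5.44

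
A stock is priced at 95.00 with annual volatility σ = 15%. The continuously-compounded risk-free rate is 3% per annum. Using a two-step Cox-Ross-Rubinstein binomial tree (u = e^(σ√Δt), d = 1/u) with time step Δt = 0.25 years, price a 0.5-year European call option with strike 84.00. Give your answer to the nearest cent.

CRR parameters: u = e^(σ√Δt) = e^(0.15·√0.25) = 1.0779, d = 1/u = 0.9277
Per-period rate: rΔt = 0.03·0.25 = 0.0075, so R = e^0.0075 = 1.0075
Risk-neutral probability p = (e^0.0075 − 0.9277)/(1.0779 − 0.9277) = 0.0798/0.1501 = 0.5314
Terminal stock prices: S_uu = 110.4, S_ud = 95, S_dd = 81.77
Terminal payoffs (S − K): max(26.37, 0) = 26.37, max(11, 0) = 11, max(-2.233, 0) = 0
Node u (S = 102.4): V_u = e^(−0.0075)·[0.5314·26.3743 + 0.4686·11.0000] = 19.0266
Node d (S = 88.14): V_d = e^(−0.0075)·[0.5314·11.0000 + 0.4686·0.0000] = 5.8017
Node 0 (S = 95): V_0 = e^(−0.0075)·[0.5314·19.0266 + 0.4686·5.8017] = 12.7336

12.73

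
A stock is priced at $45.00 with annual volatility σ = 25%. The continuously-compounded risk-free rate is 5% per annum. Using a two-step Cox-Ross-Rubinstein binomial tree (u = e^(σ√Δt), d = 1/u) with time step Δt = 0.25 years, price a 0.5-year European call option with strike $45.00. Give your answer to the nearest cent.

$3.36

CRR parameters: u = e^(σ√Δt) = e^(0.25·√0.25) = 1.1331, d = 1/u = 0.8825
Per-period rate: rΔt = 0.05·0.25 = 0.0125, so R = e^0.0125 = 1.0126
Risk-neutral probability p = (e^0.0125 − 0.8825)/(1.1331 − 0.8825) = 0.1301/0.2507 = 0.5190
Terminal stock prices: S_uu = 57.78, S_ud = 45, S_dd = 35.05
Terminal payoffs (S − K): max(12.78, 0) = 12.78, max(0, 0) = 0, max(-9.954, 0) = 0
Node u (S = 50.99): V_u = e^(−0.0125)·[0.5190·12.7811 + 0.4810·0.0000] = 6.5507
Node d (S = 39.71): V_d = e^(−0.0125)·[0.5190·0.0000 + 0.4810·0.0000] = 0.0000
Node 0 (S = 45): V_0 = e^(−0.0125)·[0.5190·6.5507 + 0.4810·0.0000] = 3.3574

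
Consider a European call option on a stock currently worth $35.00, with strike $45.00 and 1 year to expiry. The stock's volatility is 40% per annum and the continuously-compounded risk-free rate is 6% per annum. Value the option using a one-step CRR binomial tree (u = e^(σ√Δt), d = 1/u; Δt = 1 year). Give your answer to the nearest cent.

CRR parameters: u = e^(σ√Δt) = e^(0.4·√1) = 1.4918, d = 1/u = 0.6703
Per-period rate: rΔt = 0.06·1 = 0.06, so R = e^0.06 = 1.0618
Risk-neutral probability p = (e^0.06 − 0.6703)/(1.4918 − 0.6703) = 0.3915/0.8215 = 0.4766
Terminal stock prices: S_u = 52.21, S_d = 23.46
Terminal payoffs (S − K): max(7.214, 0) = 7.214, max(-21.54, 0) = 0
Node 0 (S = 35): V_0 = e^(−0.06)·[0.4766·7.2139 + 0.5234·0.0000] = 3.2378

$3.24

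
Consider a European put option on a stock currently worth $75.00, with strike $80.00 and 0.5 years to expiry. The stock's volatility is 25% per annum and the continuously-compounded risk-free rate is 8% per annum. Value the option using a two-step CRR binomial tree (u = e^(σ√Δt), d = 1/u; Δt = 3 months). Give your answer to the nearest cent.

CRR parameters: u = e^(σ√Δt) = e^(0.25·√0.25) = 1.1331, d = 1/u = 0.8825
Per-period rate: rΔt = 0.08·0.25 = 0.02, so R = e^0.02 = 1.0202
Risk-neutral probability p = (e^0.02 − 0.8825)/(1.1331 − 0.8825) = 0.1377/0.2507 = 0.5494
Terminal stock prices: S_uu = 96.3, S_ud = 75, S_dd = 58.41
Terminal payoffs (K − S): max(-16.3, 0) = 0, max(5, 0) = 5, max(21.59, 0) = 21.59
Node u (S = 84.99): V_u = e^(−0.02)·[0.5494·0.0000 + 0.4506·5.0000] = 2.2085
Node d (S = 66.19): V_d = e^(−0.02)·[0.5494·5.0000 + 0.4506·21.5899] = 12.2286
Node 0 (S = 75): V_0 = e^(−0.02)·[0.5494·2.2085 + 0.4506·12.2286] = 6.5905

$6.59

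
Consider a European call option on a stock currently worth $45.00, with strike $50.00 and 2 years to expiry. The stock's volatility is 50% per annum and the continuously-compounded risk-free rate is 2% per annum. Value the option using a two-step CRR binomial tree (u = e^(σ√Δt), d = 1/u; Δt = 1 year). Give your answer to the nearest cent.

CRR parameters: u = e^(σ√Δt) = e^(0.5·√1) = 1.6487, d = 1/u = 0.6065
Per-period rate: rΔt = 0.02·1 = 0.02, so R = e^0.02 = 1.0202
Risk-neutral probability p = (e^0.02 − 0.6065)/(1.6487 − 0.6065) = 0.4137/1.0422 = 0.3969
Terminal stock prices: S_uu = 122.3, S_ud = 45, S_dd = 16.55
Terminal payoffs (S − K): max(72.32, 0) = 72.32, max(-5, 0) = 0, max(-33.45, 0) = 0
Node u (S = 74.19): V_u = e^(−0.02)·[0.3969·72.3227 + 0.6031·0.0000] = 28.1382
Node d (S = 27.29): V_d = e^(−0.02)·[0.3969·0.0000 + 0.6031·0.0000] = 0.0000
Node 0 (S = 45): V_0 = e^(−0.02)·[0.3969·28.1382 + 0.6031·0.0000] = 10.9476

$10.95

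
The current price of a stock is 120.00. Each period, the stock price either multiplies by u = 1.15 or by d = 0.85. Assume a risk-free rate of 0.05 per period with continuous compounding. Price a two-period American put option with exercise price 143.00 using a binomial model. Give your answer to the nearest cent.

Risk-neutral probability p = (e^0.05 − 0.85)/(1.15 − 0.85) = 0.2013/0.3000 = 0.6709
Terminal stock prices: S_uu = 158.7, S_ud = 117.3, S_dd = 86.7
Terminal payoffs (K − S): max(-15.7, 0) = 0, max(25.7, 0) = 25.7, max(56.3, 0) = 56.3
Node u (S = 138): continuation = e^(−0.05)·[0.6709·0.0000 + 0.3291·25.7000] = 8.0453; exercise value = 5.0000 ≤ continuation, so V_u = 8.0453
Node d (S = 102): continuation = e^(−0.05)·[0.6709·25.7000 + 0.3291·56.3000] = 34.0258; exercise value = 41.0000 > continuation, so V_d = 41.0000 (exercise)
Node 0 (S = 120): continuation = e^(−0.05)·[0.6709·8.0453 + 0.3291·41.0000] = 17.9693; exercise value = 23.0000 > continuation, so V_0 = 23.0000 (exercise)

23.00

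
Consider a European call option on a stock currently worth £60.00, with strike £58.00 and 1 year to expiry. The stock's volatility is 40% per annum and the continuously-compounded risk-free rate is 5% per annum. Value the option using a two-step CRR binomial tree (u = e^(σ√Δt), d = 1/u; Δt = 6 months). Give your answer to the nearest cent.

CRR parameters: u = e^(σ√Δt) = e^(0.4·√0.5) = 1.3269, d = 1/u = 0.7536
Per-period rate: rΔt = 0.05·0.5 = 0.025, so R = e^0.025 = 1.0253
Risk-neutral probability p = (e^0.025 − 0.7536)/(1.3269 − 0.7536) = 0.2717/0.5733 = 0.4739
Terminal stock prices: S_uu = 105.6, S_ud = 60, S_dd = 34.08
Terminal payoffs (S − K): max(47.64, 0) = 47.64, max(2, 0) = 2, max(-23.92, 0) = 0
Node u (S = 79.61): V_u = e^(−0.025)·[0.4739·47.6392 + 0.5261·2.0000] = 23.0458
Node d (S = 45.22): V_d = e^(−0.025)·[0.4739·2.0000 + 0.5261·0.0000] = 0.9244
Node 0 (S = 60): V_0 = e^(−0.025)·[0.4739·23.0458 + 0.5261·0.9244] = 11.1265

£11.13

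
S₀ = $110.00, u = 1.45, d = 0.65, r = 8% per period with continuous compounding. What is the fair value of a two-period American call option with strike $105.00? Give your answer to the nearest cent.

Risk-neutral probability p = (e^0.08 − 0.65)/(1.45 − 0.65) = 0.4333/0.8000 = 0.5416
Terminal stock prices: S_uu = 231.3, S_ud = 103.7, S_dd = 46.48
Terminal payoffs (S − K): max(126.3, 0) = 126.3, max(-1.325, 0) = 0, max(-58.52, 0) = 0
Node u (S = 159.5): continuation = e^(−0.08)·[0.5416·126.2750 + 0.4584·0.0000] = 63.1335; exercise value = 54.5000 ≤ continuation, so V_u = 63.1335
Node d (S = 71.5): continuation = e^(−0.08)·[0.5416·0.0000 + 0.4584·0.0000] = 0.0000; exercise value = 0.0000 ≤ continuation, so V_d = 0.0000
Node 0 (S = 110): continuation = e^(−0.08)·[0.5416·63.1335 + 0.4584·0.0000] = 31.5647; exercise value = 5.0000 ≤ continuation, so V_0 = 31.5647

$31.56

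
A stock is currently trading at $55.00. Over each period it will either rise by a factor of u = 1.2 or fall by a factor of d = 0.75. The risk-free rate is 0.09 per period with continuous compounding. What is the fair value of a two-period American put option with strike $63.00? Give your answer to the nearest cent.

Risk-neutral probability p = (e^0.09 − 0.75)/(1.2 − 0.75) = 0.3442/0.4500 = 0.7648
Terminal stock prices: S_uu = 79.2, S_ud = 49.5, S_dd = 30.94
Terminal payoffs (K − S): max(-16.2, 0) = 0, max(13.5, 0) = 13.5, max(32.06, 0) = 32.06
Node u (S = 66): continuation = e^(−0.09)·[0.7648·0.0000 + 0.2352·13.5000] = 2.9015; exercise value = 0.0000 ≤ continuation, so V_u = 2.9015
Node d (S = 41.25): continuation = e^(−0.09)·[0.7648·13.5000 + 0.2352·32.0625] = 16.3277; exercise value = 21.7500 > continuation, so V_d = 21.7500 (exercise)
Node 0 (S = 55): continuation = e^(−0.09)·[0.7648·2.9015 + 0.2352·21.7500] = 6.7029; exercise value = 8.0000 > continuation, so V_0 = 8.0000 (exercise)

$8.00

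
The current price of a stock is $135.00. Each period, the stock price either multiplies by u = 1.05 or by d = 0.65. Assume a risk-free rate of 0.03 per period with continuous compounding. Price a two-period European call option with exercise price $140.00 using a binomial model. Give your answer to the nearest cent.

Risk-neutral probability p = (e^0.03 − 0.65)/(1.05 − 0.65) = 0.3805/0.4000 = 0.9511
Terminal stock prices: S_uu = 148.8, S_ud = 92.14, S_dd = 57.04
Terminal payoffs (S − K): max(8.838, 0) = 8.838, max(-47.86, 0) = 0, max(-82.96, 0) = 0
Node u (S = 141.8): V_u = e^(−0.03)·[0.9511·8.8375 + 0.0489·0.0000] = 8.1572
Node d (S = 87.75): V_d = e^(−0.03)·[0.9511·0.0000 + 0.0489·0.0000] = 0.0000
Node 0 (S = 135): V_0 = e^(−0.03)·[0.9511·8.1572 + 0.0489·0.0000] = 7.5293

$7.53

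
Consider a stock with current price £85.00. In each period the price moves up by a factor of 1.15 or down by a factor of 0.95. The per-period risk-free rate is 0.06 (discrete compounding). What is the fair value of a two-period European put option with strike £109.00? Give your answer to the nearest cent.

Risk-neutral probability p = (1 + 0.06 − 0.95)/(1.15 − 0.95) = 0.1100/0.2000 = 0.5500
Terminal stock prices: S_uu = 112.4, S_ud = 92.86, S_dd = 76.71
Terminal payoffs (K − S): max(-3.412, 0) = 0, max(16.14, 0) = 16.14, max(32.29, 0) = 32.29
Node u (S = 97.75): V_u = 1/1.06·[0.5500·0.0000 + 0.4500·16.1375] = 6.8508
Node d (S = 80.75): V_d = 1/1.06·[0.5500·16.1375 + 0.4500·32.2875] = 22.0802
Node 0 (S = 85): V_0 = 1/1.06·[0.5500·6.8508 + 0.4500·22.0802] = 12.9283

£12.93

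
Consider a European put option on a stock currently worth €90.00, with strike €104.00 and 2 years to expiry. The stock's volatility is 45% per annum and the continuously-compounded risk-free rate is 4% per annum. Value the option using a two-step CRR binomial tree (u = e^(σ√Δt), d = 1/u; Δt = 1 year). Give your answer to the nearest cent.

CRR parameters: u = e^(σ√Δt) = e^(0.45·√1) = 1.5683, d = 1/u = 0.6376
Per-period rate: rΔt = 0.04·1 = 0.04, so R = e^0.04 = 1.0408
Risk-neutral probability p = (e^0.04 − 0.6376)/(1.5683 − 0.6376) = 0.4032/0.9307 = 0.4332
Terminal stock prices: S_uu = 221.4, S_ud = 90, S_dd = 36.59
Terminal payoffs (K − S): max(-117.4, 0) = 0, max(14, 0) = 14, max(67.41, 0) = 67.41
Node u (S = 141.1): V_u = e^(−0.04)·[0.4332·0.0000 + 0.5668·14.0000] = 7.6239
Node d (S = 57.39): V_d = e^(−0.04)·[0.4332·14.0000 + 0.5668·67.4087] = 42.5356
Node 0 (S = 90): V_0 = e^(−0.04)·[0.4332·7.6239 + 0.5668·42.5356] = 26.3366

€26.34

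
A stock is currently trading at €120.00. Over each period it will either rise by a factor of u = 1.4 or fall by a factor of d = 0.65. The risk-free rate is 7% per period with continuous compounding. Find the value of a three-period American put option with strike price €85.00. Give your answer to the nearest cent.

€8.13

Risk-neutral probability p = (e^0.07 − 0.65)/(1.4 − 0.65) = 0.4225/0.7500 = 0.5633
Terminal stock prices: S_uuu = 329.3, S_uud = 152.9, S_udd = 70.98, S_ddd = 32.95
Terminal payoffs (K − S): max(-244.3, 0) = 0, max(-67.88, 0) = 0, max(14.02, 0) = 14.02, max(52.05, 0) = 52.05
Node uu (S = 235.2): continuation = e^(−0.07)·[0.5633·0.0000 + 0.4367·0.0000] = 0.0000; exercise value = 0.0000 ≤ continuation, so V_uu = 0.0000
Node ud (S = 109.2): continuation = e^(−0.07)·[0.5633·0.0000 + 0.4367·14.0200] = 5.7080; exercise value = 0.0000 ≤ continuation, so V_ud = 5.7080
Node dd (S = 50.7): continuation = e^(−0.07)·[0.5633·14.0200 + 0.4367·52.0450] = 28.5535; exercise value = 34.3000 > continuation, so V_dd = 34.3000 (exercise)
Node u (S = 168): continuation = e^(−0.07)·[0.5633·0.0000 + 0.4367·5.7080] = 2.3239; exercise value = 0.0000 ≤ continuation, so V_u = 2.3239
Node d (S = 78): continuation = e^(−0.07)·[0.5633·5.7080 + 0.4367·34.3000] = 16.9629; exercise value = 7.0000 ≤ continuation, so V_d = 16.9629
Node 0 (S = 120): continuation = e^(−0.07)·[0.5633·2.3239 + 0.4367·16.9629] = 8.1269; exercise value = 0.0000 ≤ continuation, so V_0 = 8.1269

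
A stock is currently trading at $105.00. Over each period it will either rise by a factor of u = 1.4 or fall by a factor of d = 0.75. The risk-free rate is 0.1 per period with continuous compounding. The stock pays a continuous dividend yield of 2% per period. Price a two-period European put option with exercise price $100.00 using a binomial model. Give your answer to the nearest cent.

$7.96

Per-period risk-free factor R = e^0.1 = 1.1052; dividend-adjusted growth = e^(0.1−0.02) = 1.0833.
Risk-neutral probability p = (1.0833 − 0.75)/(1.4 − 0.75) = 0.3333/0.6500 = 0.5127
Terminal stock prices: S_uu = 205.8, S_ud = 110.2, S_dd = 59.06
Terminal payoffs (K − S): max(-105.8, 0) = 0, max(-10.25, 0) = 0, max(40.94, 0) = 40.94
Node u (S = 147): V_u = e^(−0.1)·[0.5127·0.0000 + 0.4873·0.0000] = 0.0000
Node d (S = 78.75): V_d = e^(−0.1)·[0.5127·0.0000 + 0.4873·40.9375] = 18.0486
Node 0 (S = 105): V_0 = e^(−0.1)·[0.5127·0.0000 + 0.4873·18.0486] = 7.9573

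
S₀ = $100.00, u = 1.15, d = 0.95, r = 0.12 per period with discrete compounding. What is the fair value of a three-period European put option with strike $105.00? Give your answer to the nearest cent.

$0.10

Risk-neutral probability p = (1 + 0.12 − 0.95)/(1.15 − 0.95) = 0.1700/0.2000 = 0.8500
Terminal stock prices: S_uuu = 152.1, S_uud = 125.6, S_udd = 103.8, S_ddd = 85.74
Terminal payoffs (K − S): max(-47.09, 0) = 0, max(-20.64, 0) = 0, max(1.213, 0) = 1.213, max(19.26, 0) = 19.26
Node uu (S = 132.2): V_uu = 1/1.12·[0.8500·0.0000 + 0.1500·0.0000] = 0.0000
Node ud (S = 109.2): V_ud = 1/1.12·[0.8500·0.0000 + 0.1500·1.2125] = 0.1624
Node dd (S = 90.25): V_dd = 1/1.12·[0.8500·1.2125 + 0.1500·19.2625] = 3.5000
Node u (S = 115): V_u = 1/1.12·[0.8500·0.0000 + 0.1500·0.1624] = 0.0217
Node d (S = 95): V_d = 1/1.12·[0.8500·0.1624 + 0.1500·3.5000] = 0.5920
Node 0 (S = 100): V_0 = 1/1.12·[0.8500·0.0217 + 0.1500·0.5920] = 0.0958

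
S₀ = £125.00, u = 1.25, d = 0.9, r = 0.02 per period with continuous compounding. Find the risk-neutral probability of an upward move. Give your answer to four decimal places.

Risk-neutral probability p = (e^0.02 − 0.9)/(1.25 − 0.9) = 0.1202/0.3500 = 0.3434

p = 0.3434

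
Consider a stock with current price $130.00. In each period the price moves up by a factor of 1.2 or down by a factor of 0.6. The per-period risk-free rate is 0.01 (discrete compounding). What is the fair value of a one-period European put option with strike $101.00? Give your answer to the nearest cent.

$7.21

Risk-neutral probability p = (1 + 0.01 − 0.6)/(1.2 − 0.6) = 0.4100/0.6000 = 0.6833
Terminal stock prices: S_u = 156, S_d = 78
Terminal payoffs (K − S): max(-55, 0) = 0, max(23, 0) = 23
Node 0 (S = 130): V_0 = 1/1.01·[0.6833·0.0000 + 0.3167·23.0000] = 7.2112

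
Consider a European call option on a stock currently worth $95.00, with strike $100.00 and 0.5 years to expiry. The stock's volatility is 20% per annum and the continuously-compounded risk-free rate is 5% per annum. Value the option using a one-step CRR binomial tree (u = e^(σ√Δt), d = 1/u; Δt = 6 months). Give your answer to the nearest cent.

CRR parameters: u = e^(σ√Δt) = e^(0.2·√0.5) = 1.1519, d = 1/u = 0.8681
Per-period rate: rΔt = 0.05·0.5 = 0.025, so R = e^0.025 = 1.0253
Risk-neutral probability p = (e^0.025 − 0.8681)/(1.1519 − 0.8681) = 0.1572/0.2838 = 0.5539
Terminal stock prices: S_u = 109.4, S_d = 82.47
Terminal payoffs (S − K): max(9.431, 0) = 9.431, max(-17.53, 0) = 0
Node 0 (S = 95): V_0 = e^(−0.025)·[0.5539·9.4314 + 0.4461·0.0000] = 5.0952

$5.10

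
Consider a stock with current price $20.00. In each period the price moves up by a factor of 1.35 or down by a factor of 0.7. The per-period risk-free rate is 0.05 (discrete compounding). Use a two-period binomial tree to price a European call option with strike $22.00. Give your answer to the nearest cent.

Risk-neutral probability p = (1 + 0.05 − 0.7)/(1.35 − 0.7) = 0.3500/0.6500 = 0.5385
Terminal stock prices: S_uu = 36.45, S_ud = 18.9, S_dd = 9.8
Terminal payoffs (S − K): max(14.45, 0) = 14.45, max(-3.1, 0) = 0, max(-12.2, 0) = 0
Node u (S = 27): V_u = 1/1.05·[0.5385·14.4500 + 0.4615·0.0000] = 7.4103
Node d (S = 14): V_d = 1/1.05·[0.5385·0.0000 + 0.4615·0.0000] = 0.0000
Node 0 (S = 20): V_0 = 1/1.05·[0.5385·7.4103 + 0.4615·0.0000] = 3.8001

$3.80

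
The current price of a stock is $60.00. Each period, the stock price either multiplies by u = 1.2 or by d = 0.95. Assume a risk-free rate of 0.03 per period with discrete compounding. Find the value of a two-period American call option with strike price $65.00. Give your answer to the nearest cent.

Risk-neutral probability p = (1 + 0.03 − 0.95)/(1.2 − 0.95) = 0.0800/0.2500 = 0.3200
Terminal stock prices: S_uu = 86.4, S_ud = 68.4, S_dd = 54.15
Terminal payoffs (S − K): max(21.4, 0) = 21.4, max(3.4, 0) = 3.4, max(-10.85, 0) = 0
Node u (S = 72): continuation = 1/1.03·[0.3200·21.4000 + 0.6800·3.4000] = 8.8932; exercise value = 7.0000 ≤ continuation, so V_u = 8.8932
Node d (S = 57): continuation = 1/1.03·[0.3200·3.4000 + 0.6800·0.0000] = 1.0563; exercise value = 0.0000 ≤ continuation, so V_d = 1.0563
Node 0 (S = 60): continuation = 1/1.03·[0.3200·8.8932 + 0.6800·1.0563] = 3.4603; exercise value = 0.0000 ≤ continuation, so V_0 = 3.4603

$3.46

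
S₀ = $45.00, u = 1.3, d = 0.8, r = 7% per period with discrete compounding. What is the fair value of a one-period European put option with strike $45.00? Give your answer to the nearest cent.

Risk-neutral probability p = (1 + 0.07 − 0.8)/(1.3 − 0.8) = 0.2700/0.5000 = 0.5400
Terminal stock prices: S_u = 58.5, S_d = 36
Terminal payoffs (K − S): max(-13.5, 0) = 0, max(9, 0) = 9
Node 0 (S = 45): V_0 = 1/1.07·[0.5400·0.0000 + 0.4600·9.0000] = 3.8692

$3.87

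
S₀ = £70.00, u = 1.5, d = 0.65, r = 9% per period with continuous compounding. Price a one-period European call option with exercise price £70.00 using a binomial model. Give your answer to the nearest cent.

£16.72

Risk-neutral probability p = (e^0.09 − 0.65)/(1.5 − 0.65) = 0.4442/0.8500 = 0.5226
Terminal stock prices: S_u = 105, S_d = 45.5
Terminal payoffs (S − K): max(35, 0) = 35, max(-24.5, 0) = 0
Node 0 (S = 70): V_0 = e^(−0.09)·[0.5226·35.0000 + 0.4774·0.0000] = 16.7154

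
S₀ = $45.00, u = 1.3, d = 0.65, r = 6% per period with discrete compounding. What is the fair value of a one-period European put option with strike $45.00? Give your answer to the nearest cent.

Risk-neutral probability p = (1 + 0.06 − 0.65)/(1.3 − 0.65) = 0.4100/0.6500 = 0.6308
Terminal stock prices: S_u = 58.5, S_d = 29.25
Terminal payoffs (K − S): max(-13.5, 0) = 0, max(15.75, 0) = 15.75
Node 0 (S = 45): V_0 = 1/1.06·[0.6308·0.0000 + 0.3692·15.7500] = 5.4862

$5.49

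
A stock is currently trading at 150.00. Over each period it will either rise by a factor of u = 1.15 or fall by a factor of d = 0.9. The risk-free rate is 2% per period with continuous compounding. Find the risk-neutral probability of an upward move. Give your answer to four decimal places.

p = 0.4808

Risk-neutral probability p = (e^0.02 − 0.9)/(1.15 − 0.9) = 0.1202/0.2500 = 0.4808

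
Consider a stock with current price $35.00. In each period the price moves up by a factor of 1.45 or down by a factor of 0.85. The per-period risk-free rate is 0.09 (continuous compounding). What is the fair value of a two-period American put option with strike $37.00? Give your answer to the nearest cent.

Risk-neutral probability p = (e^0.09 − 0.85)/(1.45 − 0.85) = 0.2442/0.6000 = 0.4070
Terminal stock prices: S_uu = 73.59, S_ud = 43.14, S_dd = 25.29
Terminal payoffs (K − S): max(-36.59, 0) = 0, max(-6.137, 0) = 0, max(11.71, 0) = 11.71
Node u (S = 50.75): continuation = e^(−0.09)·[0.4070·0.0000 + 0.5930·0.0000] = 0.0000; exercise value = 0.0000 ≤ continuation, so V_u = 0.0000
Node d (S = 29.75): continuation = e^(−0.09)·[0.4070·0.0000 + 0.5930·11.7125] = 6.3482; exercise value = 7.2500 > continuation, so V_d = 7.2500 (exercise)
Node 0 (S = 35): continuation = e^(−0.09)·[0.4070·0.0000 + 0.5930·7.2500] = 3.9295; exercise value = 2.0000 ≤ continuation, so V_0 = 3.9295

$3.93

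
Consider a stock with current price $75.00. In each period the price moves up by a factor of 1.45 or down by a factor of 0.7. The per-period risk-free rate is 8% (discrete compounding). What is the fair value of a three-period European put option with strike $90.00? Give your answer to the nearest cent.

$16.91

Risk-neutral probability p = (1 + 0.08 − 0.7)/(1.45 − 0.7) = 0.3800/0.7500 = 0.5067
Terminal stock prices: S_uuu = 228.6, S_uud = 110.4, S_udd = 53.29, S_ddd = 25.72
Terminal payoffs (K − S): max(-138.6, 0) = 0, max(-20.38, 0) = 0, max(36.71, 0) = 36.71, max(64.28, 0) = 64.28
Node uu (S = 157.7): V_uu = 1/1.08·[0.5067·0.0000 + 0.4933·0.0000] = 0.0000
Node ud (S = 76.12): V_ud = 1/1.08·[0.5067·0.0000 + 0.4933·36.7125] = 16.7699
Node dd (S = 36.75): V_dd = 1/1.08·[0.5067·36.7125 + 0.4933·64.2750] = 46.5833
Node u (S = 108.8): V_u = 1/1.08·[0.5067·0.0000 + 0.4933·16.7699] = 7.6603
Node d (S = 52.5): V_d = 1/1.08·[0.5067·16.7699 + 0.4933·46.5833] = 29.1462
Node 0 (S = 75): V_0 = 1/1.08·[0.5067·7.6603 + 0.4933·29.1462] = 16.9074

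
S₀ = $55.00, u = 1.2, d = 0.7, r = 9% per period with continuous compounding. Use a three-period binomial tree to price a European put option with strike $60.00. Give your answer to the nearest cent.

$3.91

Risk-neutral probability p = (e^0.09 − 0.7)/(1.2 − 0.7) = 0.3942/0.5000 = 0.7883
Terminal stock prices: S_uuu = 95.04, S_uud = 55.44, S_udd = 32.34, S_ddd = 18.86
Terminal payoffs (K − S): max(-35.04, 0) = 0, max(4.56, 0) = 4.56, max(27.66, 0) = 27.66, max(41.14, 0) = 41.14
Node uu (S = 79.2): V_uu = e^(−0.09)·[0.7883·0.0000 + 0.2117·4.5600] = 0.8821
Node ud (S = 46.2): V_ud = e^(−0.09)·[0.7883·4.5600 + 0.2117·27.6600] = 8.6359
Node dd (S = 26.95): V_dd = e^(−0.09)·[0.7883·27.6600 + 0.2117·41.1350] = 27.8859
Node u (S = 66): V_u = e^(−0.09)·[0.7883·0.8821 + 0.2117·8.6359] = 2.3060
Node d (S = 38.5): V_d = e^(−0.09)·[0.7883·8.6359 + 0.2117·27.8859] = 11.6162
Node 0 (S = 55): V_0 = e^(−0.09)·[0.7883·2.3060 + 0.2117·11.6162] = 3.9084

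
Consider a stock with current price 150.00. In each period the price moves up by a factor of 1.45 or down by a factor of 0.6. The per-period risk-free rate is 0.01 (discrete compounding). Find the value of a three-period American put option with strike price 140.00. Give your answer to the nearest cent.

Risk-neutral probability p = (1 + 0.01 − 0.6)/(1.45 − 0.6) = 0.4100/0.8500 = 0.4824
Terminal stock prices: S_uuu = 457.3, S_uud = 189.2, S_udd = 78.3, S_ddd = 32.4
Terminal payoffs (K − S): max(-317.3, 0) = 0, max(-49.22, 0) = 0, max(61.7, 0) = 61.7, max(107.6, 0) = 107.6
Node uu (S = 315.4): continuation = 1/1.01·[0.4824·0.0000 + 0.5176·0.0000] = 0.0000; exercise value = 0.0000 ≤ continuation, so V_uu = 0.0000
Node ud (S = 130.5): continuation = 1/1.01·[0.4824·0.0000 + 0.5176·61.7000] = 31.6226; exercise value = 9.5000 ≤ continuation, so V_ud = 31.6226
Node dd (S = 54): continuation = 1/1.01·[0.4824·61.7000 + 0.5176·107.6000] = 84.6139; exercise value = 86.0000 > continuation, so V_dd = 86.0000 (exercise)
Node u (S = 217.5): continuation = 1/1.01·[0.4824·0.0000 + 0.5176·31.6226] = 16.2073; exercise value = 0.0000 ≤ continuation, so V_u = 16.2073
Node d (S = 90): continuation = 1/1.01·[0.4824·31.6226 + 0.5176·86.0000] = 59.1791; exercise value = 50.0000 ≤ continuation, so V_d = 59.1791
Node 0 (S = 150): continuation = 1/1.01·[0.4824·16.2073 + 0.5176·59.1791] = 38.0708; exercise value = 0.0000 ≤ continuation, so V_0 = 38.0708

38.07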